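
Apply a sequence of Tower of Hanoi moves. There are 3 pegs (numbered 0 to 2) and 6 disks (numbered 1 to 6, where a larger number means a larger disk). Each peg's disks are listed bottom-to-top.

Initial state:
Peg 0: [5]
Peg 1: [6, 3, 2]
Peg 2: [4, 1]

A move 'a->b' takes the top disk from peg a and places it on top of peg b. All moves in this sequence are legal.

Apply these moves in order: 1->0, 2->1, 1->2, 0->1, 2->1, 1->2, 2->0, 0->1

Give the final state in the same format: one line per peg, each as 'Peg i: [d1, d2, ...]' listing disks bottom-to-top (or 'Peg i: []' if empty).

Answer: Peg 0: [5]
Peg 1: [6, 3, 2, 1]
Peg 2: [4]

Derivation:
After move 1 (1->0):
Peg 0: [5, 2]
Peg 1: [6, 3]
Peg 2: [4, 1]

After move 2 (2->1):
Peg 0: [5, 2]
Peg 1: [6, 3, 1]
Peg 2: [4]

After move 3 (1->2):
Peg 0: [5, 2]
Peg 1: [6, 3]
Peg 2: [4, 1]

After move 4 (0->1):
Peg 0: [5]
Peg 1: [6, 3, 2]
Peg 2: [4, 1]

After move 5 (2->1):
Peg 0: [5]
Peg 1: [6, 3, 2, 1]
Peg 2: [4]

After move 6 (1->2):
Peg 0: [5]
Peg 1: [6, 3, 2]
Peg 2: [4, 1]

After move 7 (2->0):
Peg 0: [5, 1]
Peg 1: [6, 3, 2]
Peg 2: [4]

After move 8 (0->1):
Peg 0: [5]
Peg 1: [6, 3, 2, 1]
Peg 2: [4]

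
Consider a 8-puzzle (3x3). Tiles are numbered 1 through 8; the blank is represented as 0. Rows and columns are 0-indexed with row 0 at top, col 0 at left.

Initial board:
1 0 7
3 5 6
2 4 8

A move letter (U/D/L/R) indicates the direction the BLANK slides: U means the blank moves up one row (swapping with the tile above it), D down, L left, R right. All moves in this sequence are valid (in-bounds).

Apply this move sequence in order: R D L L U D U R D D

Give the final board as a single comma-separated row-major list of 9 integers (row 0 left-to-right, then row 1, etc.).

After move 1 (R):
1 7 0
3 5 6
2 4 8

After move 2 (D):
1 7 6
3 5 0
2 4 8

After move 3 (L):
1 7 6
3 0 5
2 4 8

After move 4 (L):
1 7 6
0 3 5
2 4 8

After move 5 (U):
0 7 6
1 3 5
2 4 8

After move 6 (D):
1 7 6
0 3 5
2 4 8

After move 7 (U):
0 7 6
1 3 5
2 4 8

After move 8 (R):
7 0 6
1 3 5
2 4 8

After move 9 (D):
7 3 6
1 0 5
2 4 8

After move 10 (D):
7 3 6
1 4 5
2 0 8

Answer: 7, 3, 6, 1, 4, 5, 2, 0, 8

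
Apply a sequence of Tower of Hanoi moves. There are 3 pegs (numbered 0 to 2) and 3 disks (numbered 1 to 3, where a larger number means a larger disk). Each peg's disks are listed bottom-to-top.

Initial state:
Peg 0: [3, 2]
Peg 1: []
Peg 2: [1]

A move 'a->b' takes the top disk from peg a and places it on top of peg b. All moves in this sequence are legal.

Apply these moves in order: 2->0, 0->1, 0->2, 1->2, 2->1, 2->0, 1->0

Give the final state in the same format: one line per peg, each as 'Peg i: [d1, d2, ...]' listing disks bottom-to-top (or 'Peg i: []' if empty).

After move 1 (2->0):
Peg 0: [3, 2, 1]
Peg 1: []
Peg 2: []

After move 2 (0->1):
Peg 0: [3, 2]
Peg 1: [1]
Peg 2: []

After move 3 (0->2):
Peg 0: [3]
Peg 1: [1]
Peg 2: [2]

After move 4 (1->2):
Peg 0: [3]
Peg 1: []
Peg 2: [2, 1]

After move 5 (2->1):
Peg 0: [3]
Peg 1: [1]
Peg 2: [2]

After move 6 (2->0):
Peg 0: [3, 2]
Peg 1: [1]
Peg 2: []

After move 7 (1->0):
Peg 0: [3, 2, 1]
Peg 1: []
Peg 2: []

Answer: Peg 0: [3, 2, 1]
Peg 1: []
Peg 2: []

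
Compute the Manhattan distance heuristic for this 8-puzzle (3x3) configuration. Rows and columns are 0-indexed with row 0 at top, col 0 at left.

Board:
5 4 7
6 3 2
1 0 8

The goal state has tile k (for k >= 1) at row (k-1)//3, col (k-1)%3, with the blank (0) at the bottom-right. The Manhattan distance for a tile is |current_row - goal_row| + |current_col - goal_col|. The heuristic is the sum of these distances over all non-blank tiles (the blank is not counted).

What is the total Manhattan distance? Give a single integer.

Answer: 17

Derivation:
Tile 5: at (0,0), goal (1,1), distance |0-1|+|0-1| = 2
Tile 4: at (0,1), goal (1,0), distance |0-1|+|1-0| = 2
Tile 7: at (0,2), goal (2,0), distance |0-2|+|2-0| = 4
Tile 6: at (1,0), goal (1,2), distance |1-1|+|0-2| = 2
Tile 3: at (1,1), goal (0,2), distance |1-0|+|1-2| = 2
Tile 2: at (1,2), goal (0,1), distance |1-0|+|2-1| = 2
Tile 1: at (2,0), goal (0,0), distance |2-0|+|0-0| = 2
Tile 8: at (2,2), goal (2,1), distance |2-2|+|2-1| = 1
Sum: 2 + 2 + 4 + 2 + 2 + 2 + 2 + 1 = 17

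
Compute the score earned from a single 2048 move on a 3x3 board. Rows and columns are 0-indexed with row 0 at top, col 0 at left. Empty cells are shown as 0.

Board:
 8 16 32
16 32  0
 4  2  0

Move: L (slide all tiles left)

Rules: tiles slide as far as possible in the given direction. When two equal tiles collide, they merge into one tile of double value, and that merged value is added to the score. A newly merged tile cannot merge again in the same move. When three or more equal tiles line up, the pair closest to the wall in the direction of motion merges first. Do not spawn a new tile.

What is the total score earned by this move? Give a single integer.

Slide left:
row 0: [8, 16, 32] -> [8, 16, 32]  score +0 (running 0)
row 1: [16, 32, 0] -> [16, 32, 0]  score +0 (running 0)
row 2: [4, 2, 0] -> [4, 2, 0]  score +0 (running 0)
Board after move:
 8 16 32
16 32  0
 4  2  0

Answer: 0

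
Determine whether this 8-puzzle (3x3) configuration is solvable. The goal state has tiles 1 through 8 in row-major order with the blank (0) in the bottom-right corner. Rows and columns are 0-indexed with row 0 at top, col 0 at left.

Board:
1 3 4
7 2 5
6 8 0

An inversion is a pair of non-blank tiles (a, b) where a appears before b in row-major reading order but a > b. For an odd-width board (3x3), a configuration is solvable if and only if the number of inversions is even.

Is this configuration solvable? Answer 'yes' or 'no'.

Answer: no

Derivation:
Inversions (pairs i<j in row-major order where tile[i] > tile[j] > 0): 5
5 is odd, so the puzzle is not solvable.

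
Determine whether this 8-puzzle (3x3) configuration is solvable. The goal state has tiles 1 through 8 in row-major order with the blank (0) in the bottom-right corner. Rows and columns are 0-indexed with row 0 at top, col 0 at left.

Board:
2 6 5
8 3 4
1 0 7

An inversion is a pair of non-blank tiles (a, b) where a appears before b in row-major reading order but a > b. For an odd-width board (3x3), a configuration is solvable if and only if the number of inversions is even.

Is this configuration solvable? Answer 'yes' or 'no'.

Inversions (pairs i<j in row-major order where tile[i] > tile[j] > 0): 14
14 is even, so the puzzle is solvable.

Answer: yes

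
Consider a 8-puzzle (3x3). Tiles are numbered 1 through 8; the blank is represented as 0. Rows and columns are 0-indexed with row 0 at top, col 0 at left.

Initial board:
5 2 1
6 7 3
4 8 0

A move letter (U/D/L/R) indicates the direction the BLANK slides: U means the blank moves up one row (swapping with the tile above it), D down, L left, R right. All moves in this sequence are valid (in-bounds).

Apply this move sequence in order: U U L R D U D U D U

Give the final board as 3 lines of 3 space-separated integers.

Answer: 5 2 0
6 7 1
4 8 3

Derivation:
After move 1 (U):
5 2 1
6 7 0
4 8 3

After move 2 (U):
5 2 0
6 7 1
4 8 3

After move 3 (L):
5 0 2
6 7 1
4 8 3

After move 4 (R):
5 2 0
6 7 1
4 8 3

After move 5 (D):
5 2 1
6 7 0
4 8 3

After move 6 (U):
5 2 0
6 7 1
4 8 3

After move 7 (D):
5 2 1
6 7 0
4 8 3

After move 8 (U):
5 2 0
6 7 1
4 8 3

After move 9 (D):
5 2 1
6 7 0
4 8 3

After move 10 (U):
5 2 0
6 7 1
4 8 3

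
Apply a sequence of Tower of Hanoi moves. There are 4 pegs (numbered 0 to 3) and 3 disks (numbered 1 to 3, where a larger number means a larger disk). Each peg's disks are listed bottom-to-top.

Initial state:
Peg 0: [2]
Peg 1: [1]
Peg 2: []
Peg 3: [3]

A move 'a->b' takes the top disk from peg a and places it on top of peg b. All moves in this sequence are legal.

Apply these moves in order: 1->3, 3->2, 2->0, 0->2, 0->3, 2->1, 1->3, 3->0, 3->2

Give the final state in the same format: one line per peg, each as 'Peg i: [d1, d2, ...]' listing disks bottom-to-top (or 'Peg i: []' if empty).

Answer: Peg 0: [1]
Peg 1: []
Peg 2: [2]
Peg 3: [3]

Derivation:
After move 1 (1->3):
Peg 0: [2]
Peg 1: []
Peg 2: []
Peg 3: [3, 1]

After move 2 (3->2):
Peg 0: [2]
Peg 1: []
Peg 2: [1]
Peg 3: [3]

After move 3 (2->0):
Peg 0: [2, 1]
Peg 1: []
Peg 2: []
Peg 3: [3]

After move 4 (0->2):
Peg 0: [2]
Peg 1: []
Peg 2: [1]
Peg 3: [3]

After move 5 (0->3):
Peg 0: []
Peg 1: []
Peg 2: [1]
Peg 3: [3, 2]

After move 6 (2->1):
Peg 0: []
Peg 1: [1]
Peg 2: []
Peg 3: [3, 2]

After move 7 (1->3):
Peg 0: []
Peg 1: []
Peg 2: []
Peg 3: [3, 2, 1]

After move 8 (3->0):
Peg 0: [1]
Peg 1: []
Peg 2: []
Peg 3: [3, 2]

After move 9 (3->2):
Peg 0: [1]
Peg 1: []
Peg 2: [2]
Peg 3: [3]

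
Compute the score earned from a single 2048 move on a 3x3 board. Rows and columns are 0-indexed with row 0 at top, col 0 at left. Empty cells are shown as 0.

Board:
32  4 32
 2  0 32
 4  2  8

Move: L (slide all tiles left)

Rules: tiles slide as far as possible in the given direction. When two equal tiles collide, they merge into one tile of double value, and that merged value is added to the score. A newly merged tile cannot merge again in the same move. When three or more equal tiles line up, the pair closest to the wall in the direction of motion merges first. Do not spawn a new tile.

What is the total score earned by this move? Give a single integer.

Answer: 0

Derivation:
Slide left:
row 0: [32, 4, 32] -> [32, 4, 32]  score +0 (running 0)
row 1: [2, 0, 32] -> [2, 32, 0]  score +0 (running 0)
row 2: [4, 2, 8] -> [4, 2, 8]  score +0 (running 0)
Board after move:
32  4 32
 2 32  0
 4  2  8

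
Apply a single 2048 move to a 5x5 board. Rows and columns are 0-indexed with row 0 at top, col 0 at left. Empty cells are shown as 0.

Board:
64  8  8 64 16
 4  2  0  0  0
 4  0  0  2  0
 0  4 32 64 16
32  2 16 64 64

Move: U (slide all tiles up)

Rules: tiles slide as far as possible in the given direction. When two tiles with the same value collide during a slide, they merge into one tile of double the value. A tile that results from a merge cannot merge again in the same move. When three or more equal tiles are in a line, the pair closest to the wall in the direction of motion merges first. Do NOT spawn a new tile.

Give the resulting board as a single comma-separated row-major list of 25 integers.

Answer: 64, 8, 8, 64, 32, 8, 2, 32, 2, 64, 32, 4, 16, 128, 0, 0, 2, 0, 0, 0, 0, 0, 0, 0, 0

Derivation:
Slide up:
col 0: [64, 4, 4, 0, 32] -> [64, 8, 32, 0, 0]
col 1: [8, 2, 0, 4, 2] -> [8, 2, 4, 2, 0]
col 2: [8, 0, 0, 32, 16] -> [8, 32, 16, 0, 0]
col 3: [64, 0, 2, 64, 64] -> [64, 2, 128, 0, 0]
col 4: [16, 0, 0, 16, 64] -> [32, 64, 0, 0, 0]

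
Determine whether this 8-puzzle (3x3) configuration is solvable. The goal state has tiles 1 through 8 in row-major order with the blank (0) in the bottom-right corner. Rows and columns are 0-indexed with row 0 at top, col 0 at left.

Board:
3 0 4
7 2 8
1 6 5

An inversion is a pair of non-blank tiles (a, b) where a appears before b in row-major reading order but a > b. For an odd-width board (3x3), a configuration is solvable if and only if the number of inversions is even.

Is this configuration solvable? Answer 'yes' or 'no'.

Answer: no

Derivation:
Inversions (pairs i<j in row-major order where tile[i] > tile[j] > 0): 13
13 is odd, so the puzzle is not solvable.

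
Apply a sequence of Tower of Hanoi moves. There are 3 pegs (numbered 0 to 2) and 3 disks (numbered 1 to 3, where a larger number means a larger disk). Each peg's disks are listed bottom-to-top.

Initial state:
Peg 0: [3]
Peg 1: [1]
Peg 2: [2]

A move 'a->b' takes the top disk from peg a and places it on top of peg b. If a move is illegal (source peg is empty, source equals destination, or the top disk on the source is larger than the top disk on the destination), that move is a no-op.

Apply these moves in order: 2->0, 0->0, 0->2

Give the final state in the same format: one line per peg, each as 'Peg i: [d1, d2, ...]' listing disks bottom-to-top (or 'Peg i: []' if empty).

After move 1 (2->0):
Peg 0: [3, 2]
Peg 1: [1]
Peg 2: []

After move 2 (0->0):
Peg 0: [3, 2]
Peg 1: [1]
Peg 2: []

After move 3 (0->2):
Peg 0: [3]
Peg 1: [1]
Peg 2: [2]

Answer: Peg 0: [3]
Peg 1: [1]
Peg 2: [2]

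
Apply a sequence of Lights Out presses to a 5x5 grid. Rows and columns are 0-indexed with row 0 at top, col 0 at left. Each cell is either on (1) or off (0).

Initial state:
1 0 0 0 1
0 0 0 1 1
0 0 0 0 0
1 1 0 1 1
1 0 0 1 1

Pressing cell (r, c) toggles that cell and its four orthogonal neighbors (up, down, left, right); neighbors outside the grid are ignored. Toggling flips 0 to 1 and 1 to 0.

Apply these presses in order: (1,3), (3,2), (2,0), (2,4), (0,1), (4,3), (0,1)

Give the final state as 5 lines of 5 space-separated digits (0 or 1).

After press 1 at (1,3):
1 0 0 1 1
0 0 1 0 0
0 0 0 1 0
1 1 0 1 1
1 0 0 1 1

After press 2 at (3,2):
1 0 0 1 1
0 0 1 0 0
0 0 1 1 0
1 0 1 0 1
1 0 1 1 1

After press 3 at (2,0):
1 0 0 1 1
1 0 1 0 0
1 1 1 1 0
0 0 1 0 1
1 0 1 1 1

After press 4 at (2,4):
1 0 0 1 1
1 0 1 0 1
1 1 1 0 1
0 0 1 0 0
1 0 1 1 1

After press 5 at (0,1):
0 1 1 1 1
1 1 1 0 1
1 1 1 0 1
0 0 1 0 0
1 0 1 1 1

After press 6 at (4,3):
0 1 1 1 1
1 1 1 0 1
1 1 1 0 1
0 0 1 1 0
1 0 0 0 0

After press 7 at (0,1):
1 0 0 1 1
1 0 1 0 1
1 1 1 0 1
0 0 1 1 0
1 0 0 0 0

Answer: 1 0 0 1 1
1 0 1 0 1
1 1 1 0 1
0 0 1 1 0
1 0 0 0 0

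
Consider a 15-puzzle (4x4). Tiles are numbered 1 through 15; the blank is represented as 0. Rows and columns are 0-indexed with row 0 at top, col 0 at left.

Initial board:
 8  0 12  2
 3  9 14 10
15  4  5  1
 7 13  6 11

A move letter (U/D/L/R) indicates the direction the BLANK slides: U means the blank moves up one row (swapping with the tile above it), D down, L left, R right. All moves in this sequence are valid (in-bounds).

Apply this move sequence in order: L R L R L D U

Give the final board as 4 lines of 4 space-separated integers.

After move 1 (L):
 0  8 12  2
 3  9 14 10
15  4  5  1
 7 13  6 11

After move 2 (R):
 8  0 12  2
 3  9 14 10
15  4  5  1
 7 13  6 11

After move 3 (L):
 0  8 12  2
 3  9 14 10
15  4  5  1
 7 13  6 11

After move 4 (R):
 8  0 12  2
 3  9 14 10
15  4  5  1
 7 13  6 11

After move 5 (L):
 0  8 12  2
 3  9 14 10
15  4  5  1
 7 13  6 11

After move 6 (D):
 3  8 12  2
 0  9 14 10
15  4  5  1
 7 13  6 11

After move 7 (U):
 0  8 12  2
 3  9 14 10
15  4  5  1
 7 13  6 11

Answer:  0  8 12  2
 3  9 14 10
15  4  5  1
 7 13  6 11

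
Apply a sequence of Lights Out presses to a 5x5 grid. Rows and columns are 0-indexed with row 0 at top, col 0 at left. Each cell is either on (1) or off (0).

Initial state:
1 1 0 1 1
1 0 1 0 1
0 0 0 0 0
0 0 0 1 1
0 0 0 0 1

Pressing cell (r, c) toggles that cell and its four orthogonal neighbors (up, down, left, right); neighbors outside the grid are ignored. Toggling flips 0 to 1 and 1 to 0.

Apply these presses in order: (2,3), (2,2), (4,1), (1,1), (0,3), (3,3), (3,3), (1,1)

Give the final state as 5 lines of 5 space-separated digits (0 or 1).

After press 1 at (2,3):
1 1 0 1 1
1 0 1 1 1
0 0 1 1 1
0 0 0 0 1
0 0 0 0 1

After press 2 at (2,2):
1 1 0 1 1
1 0 0 1 1
0 1 0 0 1
0 0 1 0 1
0 0 0 0 1

After press 3 at (4,1):
1 1 0 1 1
1 0 0 1 1
0 1 0 0 1
0 1 1 0 1
1 1 1 0 1

After press 4 at (1,1):
1 0 0 1 1
0 1 1 1 1
0 0 0 0 1
0 1 1 0 1
1 1 1 0 1

After press 5 at (0,3):
1 0 1 0 0
0 1 1 0 1
0 0 0 0 1
0 1 1 0 1
1 1 1 0 1

After press 6 at (3,3):
1 0 1 0 0
0 1 1 0 1
0 0 0 1 1
0 1 0 1 0
1 1 1 1 1

After press 7 at (3,3):
1 0 1 0 0
0 1 1 0 1
0 0 0 0 1
0 1 1 0 1
1 1 1 0 1

After press 8 at (1,1):
1 1 1 0 0
1 0 0 0 1
0 1 0 0 1
0 1 1 0 1
1 1 1 0 1

Answer: 1 1 1 0 0
1 0 0 0 1
0 1 0 0 1
0 1 1 0 1
1 1 1 0 1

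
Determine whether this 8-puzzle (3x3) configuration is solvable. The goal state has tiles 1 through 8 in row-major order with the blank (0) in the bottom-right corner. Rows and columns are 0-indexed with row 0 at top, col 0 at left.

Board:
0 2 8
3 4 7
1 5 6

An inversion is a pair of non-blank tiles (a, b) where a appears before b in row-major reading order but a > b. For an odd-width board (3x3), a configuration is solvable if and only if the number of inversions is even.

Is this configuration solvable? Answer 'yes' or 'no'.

Inversions (pairs i<j in row-major order where tile[i] > tile[j] > 0): 12
12 is even, so the puzzle is solvable.

Answer: yes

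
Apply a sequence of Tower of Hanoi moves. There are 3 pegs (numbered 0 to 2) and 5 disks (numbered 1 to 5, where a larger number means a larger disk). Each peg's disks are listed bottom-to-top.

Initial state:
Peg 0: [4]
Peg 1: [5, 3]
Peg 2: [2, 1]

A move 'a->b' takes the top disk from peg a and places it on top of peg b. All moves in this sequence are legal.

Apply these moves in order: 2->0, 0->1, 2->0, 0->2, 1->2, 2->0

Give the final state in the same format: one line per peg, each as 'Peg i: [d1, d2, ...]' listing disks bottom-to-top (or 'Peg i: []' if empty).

After move 1 (2->0):
Peg 0: [4, 1]
Peg 1: [5, 3]
Peg 2: [2]

After move 2 (0->1):
Peg 0: [4]
Peg 1: [5, 3, 1]
Peg 2: [2]

After move 3 (2->0):
Peg 0: [4, 2]
Peg 1: [5, 3, 1]
Peg 2: []

After move 4 (0->2):
Peg 0: [4]
Peg 1: [5, 3, 1]
Peg 2: [2]

After move 5 (1->2):
Peg 0: [4]
Peg 1: [5, 3]
Peg 2: [2, 1]

After move 6 (2->0):
Peg 0: [4, 1]
Peg 1: [5, 3]
Peg 2: [2]

Answer: Peg 0: [4, 1]
Peg 1: [5, 3]
Peg 2: [2]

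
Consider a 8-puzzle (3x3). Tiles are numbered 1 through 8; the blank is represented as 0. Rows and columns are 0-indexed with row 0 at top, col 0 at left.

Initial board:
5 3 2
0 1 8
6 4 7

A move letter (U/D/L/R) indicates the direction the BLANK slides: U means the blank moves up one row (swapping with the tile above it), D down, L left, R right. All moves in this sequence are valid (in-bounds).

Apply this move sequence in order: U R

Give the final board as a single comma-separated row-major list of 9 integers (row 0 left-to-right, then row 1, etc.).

After move 1 (U):
0 3 2
5 1 8
6 4 7

After move 2 (R):
3 0 2
5 1 8
6 4 7

Answer: 3, 0, 2, 5, 1, 8, 6, 4, 7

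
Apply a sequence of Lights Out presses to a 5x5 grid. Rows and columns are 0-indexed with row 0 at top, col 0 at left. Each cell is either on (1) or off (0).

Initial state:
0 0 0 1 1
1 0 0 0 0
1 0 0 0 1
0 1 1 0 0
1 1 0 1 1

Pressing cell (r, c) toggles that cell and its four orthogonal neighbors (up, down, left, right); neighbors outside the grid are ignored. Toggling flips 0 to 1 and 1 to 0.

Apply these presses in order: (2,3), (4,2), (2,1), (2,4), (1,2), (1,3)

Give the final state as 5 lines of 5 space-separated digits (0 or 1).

After press 1 at (2,3):
0 0 0 1 1
1 0 0 1 0
1 0 1 1 0
0 1 1 1 0
1 1 0 1 1

After press 2 at (4,2):
0 0 0 1 1
1 0 0 1 0
1 0 1 1 0
0 1 0 1 0
1 0 1 0 1

After press 3 at (2,1):
0 0 0 1 1
1 1 0 1 0
0 1 0 1 0
0 0 0 1 0
1 0 1 0 1

After press 4 at (2,4):
0 0 0 1 1
1 1 0 1 1
0 1 0 0 1
0 0 0 1 1
1 0 1 0 1

After press 5 at (1,2):
0 0 1 1 1
1 0 1 0 1
0 1 1 0 1
0 0 0 1 1
1 0 1 0 1

After press 6 at (1,3):
0 0 1 0 1
1 0 0 1 0
0 1 1 1 1
0 0 0 1 1
1 0 1 0 1

Answer: 0 0 1 0 1
1 0 0 1 0
0 1 1 1 1
0 0 0 1 1
1 0 1 0 1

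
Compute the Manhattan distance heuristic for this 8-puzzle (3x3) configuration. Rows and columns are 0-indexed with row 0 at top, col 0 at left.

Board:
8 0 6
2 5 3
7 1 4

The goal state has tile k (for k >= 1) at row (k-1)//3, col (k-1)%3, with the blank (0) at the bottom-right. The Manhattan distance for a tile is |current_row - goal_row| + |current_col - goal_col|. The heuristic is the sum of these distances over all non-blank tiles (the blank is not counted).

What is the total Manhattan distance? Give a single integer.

Tile 8: at (0,0), goal (2,1), distance |0-2|+|0-1| = 3
Tile 6: at (0,2), goal (1,2), distance |0-1|+|2-2| = 1
Tile 2: at (1,0), goal (0,1), distance |1-0|+|0-1| = 2
Tile 5: at (1,1), goal (1,1), distance |1-1|+|1-1| = 0
Tile 3: at (1,2), goal (0,2), distance |1-0|+|2-2| = 1
Tile 7: at (2,0), goal (2,0), distance |2-2|+|0-0| = 0
Tile 1: at (2,1), goal (0,0), distance |2-0|+|1-0| = 3
Tile 4: at (2,2), goal (1,0), distance |2-1|+|2-0| = 3
Sum: 3 + 1 + 2 + 0 + 1 + 0 + 3 + 3 = 13

Answer: 13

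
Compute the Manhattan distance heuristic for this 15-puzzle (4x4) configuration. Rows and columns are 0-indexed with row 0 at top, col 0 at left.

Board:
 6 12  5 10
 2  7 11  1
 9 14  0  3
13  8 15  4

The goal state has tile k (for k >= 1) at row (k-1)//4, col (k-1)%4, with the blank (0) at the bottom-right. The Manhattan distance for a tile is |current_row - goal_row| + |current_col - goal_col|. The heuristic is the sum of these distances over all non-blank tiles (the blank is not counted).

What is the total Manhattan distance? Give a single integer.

Answer: 32

Derivation:
Tile 6: at (0,0), goal (1,1), distance |0-1|+|0-1| = 2
Tile 12: at (0,1), goal (2,3), distance |0-2|+|1-3| = 4
Tile 5: at (0,2), goal (1,0), distance |0-1|+|2-0| = 3
Tile 10: at (0,3), goal (2,1), distance |0-2|+|3-1| = 4
Tile 2: at (1,0), goal (0,1), distance |1-0|+|0-1| = 2
Tile 7: at (1,1), goal (1,2), distance |1-1|+|1-2| = 1
Tile 11: at (1,2), goal (2,2), distance |1-2|+|2-2| = 1
Tile 1: at (1,3), goal (0,0), distance |1-0|+|3-0| = 4
Tile 9: at (2,0), goal (2,0), distance |2-2|+|0-0| = 0
Tile 14: at (2,1), goal (3,1), distance |2-3|+|1-1| = 1
Tile 3: at (2,3), goal (0,2), distance |2-0|+|3-2| = 3
Tile 13: at (3,0), goal (3,0), distance |3-3|+|0-0| = 0
Tile 8: at (3,1), goal (1,3), distance |3-1|+|1-3| = 4
Tile 15: at (3,2), goal (3,2), distance |3-3|+|2-2| = 0
Tile 4: at (3,3), goal (0,3), distance |3-0|+|3-3| = 3
Sum: 2 + 4 + 3 + 4 + 2 + 1 + 1 + 4 + 0 + 1 + 3 + 0 + 4 + 0 + 3 = 32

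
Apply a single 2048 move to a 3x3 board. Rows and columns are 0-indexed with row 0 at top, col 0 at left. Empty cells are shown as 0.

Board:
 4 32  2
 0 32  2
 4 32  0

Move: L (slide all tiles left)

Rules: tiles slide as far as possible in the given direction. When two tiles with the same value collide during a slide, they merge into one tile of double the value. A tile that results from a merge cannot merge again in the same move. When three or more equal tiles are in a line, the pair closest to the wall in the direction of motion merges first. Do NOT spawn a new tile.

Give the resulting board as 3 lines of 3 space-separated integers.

Slide left:
row 0: [4, 32, 2] -> [4, 32, 2]
row 1: [0, 32, 2] -> [32, 2, 0]
row 2: [4, 32, 0] -> [4, 32, 0]

Answer:  4 32  2
32  2  0
 4 32  0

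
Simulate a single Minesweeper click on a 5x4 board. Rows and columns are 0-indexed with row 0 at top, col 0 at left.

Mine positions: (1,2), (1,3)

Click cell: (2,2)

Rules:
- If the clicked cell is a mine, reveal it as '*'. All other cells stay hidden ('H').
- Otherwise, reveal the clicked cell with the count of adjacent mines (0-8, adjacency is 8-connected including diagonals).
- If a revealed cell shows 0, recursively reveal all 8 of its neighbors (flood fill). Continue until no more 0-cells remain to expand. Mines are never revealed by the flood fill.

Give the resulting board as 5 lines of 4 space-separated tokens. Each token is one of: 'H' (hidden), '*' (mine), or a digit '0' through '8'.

H H H H
H H H H
H H 2 H
H H H H
H H H H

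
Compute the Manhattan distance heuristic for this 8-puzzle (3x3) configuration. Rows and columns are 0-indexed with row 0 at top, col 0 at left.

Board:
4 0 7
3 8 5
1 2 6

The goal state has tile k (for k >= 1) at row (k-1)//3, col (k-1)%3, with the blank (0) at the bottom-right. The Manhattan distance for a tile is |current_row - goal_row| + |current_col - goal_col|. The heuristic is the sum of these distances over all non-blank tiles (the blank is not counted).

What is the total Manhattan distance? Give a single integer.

Answer: 15

Derivation:
Tile 4: at (0,0), goal (1,0), distance |0-1|+|0-0| = 1
Tile 7: at (0,2), goal (2,0), distance |0-2|+|2-0| = 4
Tile 3: at (1,0), goal (0,2), distance |1-0|+|0-2| = 3
Tile 8: at (1,1), goal (2,1), distance |1-2|+|1-1| = 1
Tile 5: at (1,2), goal (1,1), distance |1-1|+|2-1| = 1
Tile 1: at (2,0), goal (0,0), distance |2-0|+|0-0| = 2
Tile 2: at (2,1), goal (0,1), distance |2-0|+|1-1| = 2
Tile 6: at (2,2), goal (1,2), distance |2-1|+|2-2| = 1
Sum: 1 + 4 + 3 + 1 + 1 + 2 + 2 + 1 = 15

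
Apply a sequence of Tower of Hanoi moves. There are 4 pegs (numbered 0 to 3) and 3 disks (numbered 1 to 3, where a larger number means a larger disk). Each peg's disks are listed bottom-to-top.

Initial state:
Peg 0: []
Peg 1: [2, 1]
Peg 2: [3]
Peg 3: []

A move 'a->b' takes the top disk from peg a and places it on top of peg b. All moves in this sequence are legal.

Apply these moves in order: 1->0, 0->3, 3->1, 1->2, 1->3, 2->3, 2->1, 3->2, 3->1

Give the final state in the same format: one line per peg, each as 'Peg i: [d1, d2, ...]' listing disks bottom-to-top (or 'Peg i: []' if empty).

After move 1 (1->0):
Peg 0: [1]
Peg 1: [2]
Peg 2: [3]
Peg 3: []

After move 2 (0->3):
Peg 0: []
Peg 1: [2]
Peg 2: [3]
Peg 3: [1]

After move 3 (3->1):
Peg 0: []
Peg 1: [2, 1]
Peg 2: [3]
Peg 3: []

After move 4 (1->2):
Peg 0: []
Peg 1: [2]
Peg 2: [3, 1]
Peg 3: []

After move 5 (1->3):
Peg 0: []
Peg 1: []
Peg 2: [3, 1]
Peg 3: [2]

After move 6 (2->3):
Peg 0: []
Peg 1: []
Peg 2: [3]
Peg 3: [2, 1]

After move 7 (2->1):
Peg 0: []
Peg 1: [3]
Peg 2: []
Peg 3: [2, 1]

After move 8 (3->2):
Peg 0: []
Peg 1: [3]
Peg 2: [1]
Peg 3: [2]

After move 9 (3->1):
Peg 0: []
Peg 1: [3, 2]
Peg 2: [1]
Peg 3: []

Answer: Peg 0: []
Peg 1: [3, 2]
Peg 2: [1]
Peg 3: []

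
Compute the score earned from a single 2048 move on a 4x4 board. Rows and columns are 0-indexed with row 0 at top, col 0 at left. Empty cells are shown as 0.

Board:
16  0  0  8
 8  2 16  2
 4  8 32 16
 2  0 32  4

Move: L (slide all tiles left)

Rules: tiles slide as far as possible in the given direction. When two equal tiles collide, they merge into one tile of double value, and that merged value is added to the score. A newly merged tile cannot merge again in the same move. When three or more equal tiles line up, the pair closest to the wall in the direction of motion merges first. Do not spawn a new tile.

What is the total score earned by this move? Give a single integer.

Slide left:
row 0: [16, 0, 0, 8] -> [16, 8, 0, 0]  score +0 (running 0)
row 1: [8, 2, 16, 2] -> [8, 2, 16, 2]  score +0 (running 0)
row 2: [4, 8, 32, 16] -> [4, 8, 32, 16]  score +0 (running 0)
row 3: [2, 0, 32, 4] -> [2, 32, 4, 0]  score +0 (running 0)
Board after move:
16  8  0  0
 8  2 16  2
 4  8 32 16
 2 32  4  0

Answer: 0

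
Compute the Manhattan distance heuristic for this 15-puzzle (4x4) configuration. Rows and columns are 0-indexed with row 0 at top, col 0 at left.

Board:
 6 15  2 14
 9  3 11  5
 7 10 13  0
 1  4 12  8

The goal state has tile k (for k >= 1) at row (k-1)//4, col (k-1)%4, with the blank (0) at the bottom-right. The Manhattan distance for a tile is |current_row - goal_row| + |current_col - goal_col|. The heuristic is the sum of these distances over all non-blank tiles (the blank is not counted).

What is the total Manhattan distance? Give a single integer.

Tile 6: (0,0)->(1,1) = 2
Tile 15: (0,1)->(3,2) = 4
Tile 2: (0,2)->(0,1) = 1
Tile 14: (0,3)->(3,1) = 5
Tile 9: (1,0)->(2,0) = 1
Tile 3: (1,1)->(0,2) = 2
Tile 11: (1,2)->(2,2) = 1
Tile 5: (1,3)->(1,0) = 3
Tile 7: (2,0)->(1,2) = 3
Tile 10: (2,1)->(2,1) = 0
Tile 13: (2,2)->(3,0) = 3
Tile 1: (3,0)->(0,0) = 3
Tile 4: (3,1)->(0,3) = 5
Tile 12: (3,2)->(2,3) = 2
Tile 8: (3,3)->(1,3) = 2
Sum: 2 + 4 + 1 + 5 + 1 + 2 + 1 + 3 + 3 + 0 + 3 + 3 + 5 + 2 + 2 = 37

Answer: 37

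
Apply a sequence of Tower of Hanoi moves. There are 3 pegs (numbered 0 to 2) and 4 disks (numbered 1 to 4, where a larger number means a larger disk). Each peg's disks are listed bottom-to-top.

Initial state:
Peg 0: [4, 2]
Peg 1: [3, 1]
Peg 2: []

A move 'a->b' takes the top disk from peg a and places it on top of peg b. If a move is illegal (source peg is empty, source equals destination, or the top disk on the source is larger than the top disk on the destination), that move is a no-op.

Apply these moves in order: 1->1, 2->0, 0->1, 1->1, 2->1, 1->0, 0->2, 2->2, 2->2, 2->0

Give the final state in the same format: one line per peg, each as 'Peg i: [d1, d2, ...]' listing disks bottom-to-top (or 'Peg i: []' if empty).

After move 1 (1->1):
Peg 0: [4, 2]
Peg 1: [3, 1]
Peg 2: []

After move 2 (2->0):
Peg 0: [4, 2]
Peg 1: [3, 1]
Peg 2: []

After move 3 (0->1):
Peg 0: [4, 2]
Peg 1: [3, 1]
Peg 2: []

After move 4 (1->1):
Peg 0: [4, 2]
Peg 1: [3, 1]
Peg 2: []

After move 5 (2->1):
Peg 0: [4, 2]
Peg 1: [3, 1]
Peg 2: []

After move 6 (1->0):
Peg 0: [4, 2, 1]
Peg 1: [3]
Peg 2: []

After move 7 (0->2):
Peg 0: [4, 2]
Peg 1: [3]
Peg 2: [1]

After move 8 (2->2):
Peg 0: [4, 2]
Peg 1: [3]
Peg 2: [1]

After move 9 (2->2):
Peg 0: [4, 2]
Peg 1: [3]
Peg 2: [1]

After move 10 (2->0):
Peg 0: [4, 2, 1]
Peg 1: [3]
Peg 2: []

Answer: Peg 0: [4, 2, 1]
Peg 1: [3]
Peg 2: []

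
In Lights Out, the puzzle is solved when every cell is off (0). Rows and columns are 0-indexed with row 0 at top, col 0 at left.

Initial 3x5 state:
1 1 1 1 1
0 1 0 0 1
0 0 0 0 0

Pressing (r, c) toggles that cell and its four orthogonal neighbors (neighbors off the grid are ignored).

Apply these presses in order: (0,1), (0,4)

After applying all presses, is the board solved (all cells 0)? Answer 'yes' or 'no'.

Answer: yes

Derivation:
After press 1 at (0,1):
0 0 0 1 1
0 0 0 0 1
0 0 0 0 0

After press 2 at (0,4):
0 0 0 0 0
0 0 0 0 0
0 0 0 0 0

Lights still on: 0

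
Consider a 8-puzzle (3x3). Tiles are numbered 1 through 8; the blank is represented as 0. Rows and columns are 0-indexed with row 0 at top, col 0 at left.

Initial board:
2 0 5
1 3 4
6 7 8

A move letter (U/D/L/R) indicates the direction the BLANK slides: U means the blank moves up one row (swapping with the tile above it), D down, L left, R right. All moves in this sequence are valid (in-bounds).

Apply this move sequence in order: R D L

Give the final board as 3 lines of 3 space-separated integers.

Answer: 2 5 4
1 0 3
6 7 8

Derivation:
After move 1 (R):
2 5 0
1 3 4
6 7 8

After move 2 (D):
2 5 4
1 3 0
6 7 8

After move 3 (L):
2 5 4
1 0 3
6 7 8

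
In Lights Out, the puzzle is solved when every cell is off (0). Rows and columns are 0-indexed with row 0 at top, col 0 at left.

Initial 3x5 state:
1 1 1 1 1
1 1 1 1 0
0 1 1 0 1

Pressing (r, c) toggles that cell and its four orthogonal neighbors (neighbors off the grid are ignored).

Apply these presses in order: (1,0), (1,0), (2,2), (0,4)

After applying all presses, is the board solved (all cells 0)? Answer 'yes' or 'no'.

After press 1 at (1,0):
0 1 1 1 1
0 0 1 1 0
1 1 1 0 1

After press 2 at (1,0):
1 1 1 1 1
1 1 1 1 0
0 1 1 0 1

After press 3 at (2,2):
1 1 1 1 1
1 1 0 1 0
0 0 0 1 1

After press 4 at (0,4):
1 1 1 0 0
1 1 0 1 1
0 0 0 1 1

Lights still on: 9

Answer: no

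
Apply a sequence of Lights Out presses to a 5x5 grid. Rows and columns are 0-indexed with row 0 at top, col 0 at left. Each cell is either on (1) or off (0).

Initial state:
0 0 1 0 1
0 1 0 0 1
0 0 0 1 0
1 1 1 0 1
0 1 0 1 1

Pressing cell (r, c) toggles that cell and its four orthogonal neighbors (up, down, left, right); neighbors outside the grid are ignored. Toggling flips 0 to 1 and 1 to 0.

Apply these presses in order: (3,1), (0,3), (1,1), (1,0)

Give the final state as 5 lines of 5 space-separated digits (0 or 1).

After press 1 at (3,1):
0 0 1 0 1
0 1 0 0 1
0 1 0 1 0
0 0 0 0 1
0 0 0 1 1

After press 2 at (0,3):
0 0 0 1 0
0 1 0 1 1
0 1 0 1 0
0 0 0 0 1
0 0 0 1 1

After press 3 at (1,1):
0 1 0 1 0
1 0 1 1 1
0 0 0 1 0
0 0 0 0 1
0 0 0 1 1

After press 4 at (1,0):
1 1 0 1 0
0 1 1 1 1
1 0 0 1 0
0 0 0 0 1
0 0 0 1 1

Answer: 1 1 0 1 0
0 1 1 1 1
1 0 0 1 0
0 0 0 0 1
0 0 0 1 1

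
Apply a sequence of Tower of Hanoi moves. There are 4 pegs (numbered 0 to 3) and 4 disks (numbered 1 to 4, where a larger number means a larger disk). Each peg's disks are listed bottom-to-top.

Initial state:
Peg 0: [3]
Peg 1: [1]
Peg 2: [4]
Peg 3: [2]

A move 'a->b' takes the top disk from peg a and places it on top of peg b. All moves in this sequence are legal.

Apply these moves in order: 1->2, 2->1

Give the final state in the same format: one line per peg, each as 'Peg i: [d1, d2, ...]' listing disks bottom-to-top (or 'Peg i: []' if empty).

After move 1 (1->2):
Peg 0: [3]
Peg 1: []
Peg 2: [4, 1]
Peg 3: [2]

After move 2 (2->1):
Peg 0: [3]
Peg 1: [1]
Peg 2: [4]
Peg 3: [2]

Answer: Peg 0: [3]
Peg 1: [1]
Peg 2: [4]
Peg 3: [2]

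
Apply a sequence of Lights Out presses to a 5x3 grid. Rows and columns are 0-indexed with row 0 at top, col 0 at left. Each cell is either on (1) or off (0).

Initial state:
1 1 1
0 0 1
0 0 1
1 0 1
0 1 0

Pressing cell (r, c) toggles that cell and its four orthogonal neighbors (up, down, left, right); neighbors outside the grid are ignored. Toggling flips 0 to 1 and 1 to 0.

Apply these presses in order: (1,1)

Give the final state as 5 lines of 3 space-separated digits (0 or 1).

After press 1 at (1,1):
1 0 1
1 1 0
0 1 1
1 0 1
0 1 0

Answer: 1 0 1
1 1 0
0 1 1
1 0 1
0 1 0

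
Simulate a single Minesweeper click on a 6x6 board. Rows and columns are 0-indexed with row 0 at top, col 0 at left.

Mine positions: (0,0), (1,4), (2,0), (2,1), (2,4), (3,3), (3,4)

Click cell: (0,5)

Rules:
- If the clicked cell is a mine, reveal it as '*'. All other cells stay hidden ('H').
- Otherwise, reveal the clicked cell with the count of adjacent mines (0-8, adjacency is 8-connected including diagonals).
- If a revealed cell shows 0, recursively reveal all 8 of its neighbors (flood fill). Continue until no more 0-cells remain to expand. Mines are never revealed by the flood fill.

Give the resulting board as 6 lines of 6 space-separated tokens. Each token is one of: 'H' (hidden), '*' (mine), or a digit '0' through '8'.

H H H H H 1
H H H H H H
H H H H H H
H H H H H H
H H H H H H
H H H H H H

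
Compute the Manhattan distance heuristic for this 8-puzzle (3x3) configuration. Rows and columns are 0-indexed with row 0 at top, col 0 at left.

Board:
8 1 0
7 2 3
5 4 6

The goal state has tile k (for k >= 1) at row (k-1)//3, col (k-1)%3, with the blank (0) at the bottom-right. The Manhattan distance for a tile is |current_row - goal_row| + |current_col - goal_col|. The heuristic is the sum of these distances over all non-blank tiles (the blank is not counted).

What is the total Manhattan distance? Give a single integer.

Tile 8: (0,0)->(2,1) = 3
Tile 1: (0,1)->(0,0) = 1
Tile 7: (1,0)->(2,0) = 1
Tile 2: (1,1)->(0,1) = 1
Tile 3: (1,2)->(0,2) = 1
Tile 5: (2,0)->(1,1) = 2
Tile 4: (2,1)->(1,0) = 2
Tile 6: (2,2)->(1,2) = 1
Sum: 3 + 1 + 1 + 1 + 1 + 2 + 2 + 1 = 12

Answer: 12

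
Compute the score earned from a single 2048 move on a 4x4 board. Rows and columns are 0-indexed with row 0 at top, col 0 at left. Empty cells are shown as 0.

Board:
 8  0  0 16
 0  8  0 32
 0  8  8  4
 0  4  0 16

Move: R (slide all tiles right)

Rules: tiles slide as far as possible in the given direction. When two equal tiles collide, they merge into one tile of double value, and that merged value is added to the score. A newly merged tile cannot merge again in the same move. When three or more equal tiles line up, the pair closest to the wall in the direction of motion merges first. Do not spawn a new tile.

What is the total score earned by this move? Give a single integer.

Answer: 16

Derivation:
Slide right:
row 0: [8, 0, 0, 16] -> [0, 0, 8, 16]  score +0 (running 0)
row 1: [0, 8, 0, 32] -> [0, 0, 8, 32]  score +0 (running 0)
row 2: [0, 8, 8, 4] -> [0, 0, 16, 4]  score +16 (running 16)
row 3: [0, 4, 0, 16] -> [0, 0, 4, 16]  score +0 (running 16)
Board after move:
 0  0  8 16
 0  0  8 32
 0  0 16  4
 0  0  4 16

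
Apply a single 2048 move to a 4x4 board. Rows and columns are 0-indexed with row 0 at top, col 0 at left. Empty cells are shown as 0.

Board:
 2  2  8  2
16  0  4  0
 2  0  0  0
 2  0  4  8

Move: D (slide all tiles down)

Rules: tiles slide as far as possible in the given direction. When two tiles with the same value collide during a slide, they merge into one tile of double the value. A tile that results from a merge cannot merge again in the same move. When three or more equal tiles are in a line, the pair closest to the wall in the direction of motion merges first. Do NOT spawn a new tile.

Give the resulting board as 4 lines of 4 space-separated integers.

Answer:  0  0  0  0
 2  0  0  0
16  0  8  2
 4  2  8  8

Derivation:
Slide down:
col 0: [2, 16, 2, 2] -> [0, 2, 16, 4]
col 1: [2, 0, 0, 0] -> [0, 0, 0, 2]
col 2: [8, 4, 0, 4] -> [0, 0, 8, 8]
col 3: [2, 0, 0, 8] -> [0, 0, 2, 8]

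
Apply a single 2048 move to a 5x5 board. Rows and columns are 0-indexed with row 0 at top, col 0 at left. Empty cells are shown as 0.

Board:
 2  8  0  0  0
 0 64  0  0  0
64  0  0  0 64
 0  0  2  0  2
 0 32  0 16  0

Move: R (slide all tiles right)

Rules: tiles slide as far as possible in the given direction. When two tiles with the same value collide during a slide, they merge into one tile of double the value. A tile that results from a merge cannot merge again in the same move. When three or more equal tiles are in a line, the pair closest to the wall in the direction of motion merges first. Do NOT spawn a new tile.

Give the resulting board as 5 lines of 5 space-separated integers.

Answer:   0   0   0   2   8
  0   0   0   0  64
  0   0   0   0 128
  0   0   0   0   4
  0   0   0  32  16

Derivation:
Slide right:
row 0: [2, 8, 0, 0, 0] -> [0, 0, 0, 2, 8]
row 1: [0, 64, 0, 0, 0] -> [0, 0, 0, 0, 64]
row 2: [64, 0, 0, 0, 64] -> [0, 0, 0, 0, 128]
row 3: [0, 0, 2, 0, 2] -> [0, 0, 0, 0, 4]
row 4: [0, 32, 0, 16, 0] -> [0, 0, 0, 32, 16]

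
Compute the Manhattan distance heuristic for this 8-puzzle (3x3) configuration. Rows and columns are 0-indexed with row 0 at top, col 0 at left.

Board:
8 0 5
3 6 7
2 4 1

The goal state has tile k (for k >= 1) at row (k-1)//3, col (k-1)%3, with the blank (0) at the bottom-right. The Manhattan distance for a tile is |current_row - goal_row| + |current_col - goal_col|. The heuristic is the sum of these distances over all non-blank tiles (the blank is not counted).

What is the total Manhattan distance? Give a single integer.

Tile 8: at (0,0), goal (2,1), distance |0-2|+|0-1| = 3
Tile 5: at (0,2), goal (1,1), distance |0-1|+|2-1| = 2
Tile 3: at (1,0), goal (0,2), distance |1-0|+|0-2| = 3
Tile 6: at (1,1), goal (1,2), distance |1-1|+|1-2| = 1
Tile 7: at (1,2), goal (2,0), distance |1-2|+|2-0| = 3
Tile 2: at (2,0), goal (0,1), distance |2-0|+|0-1| = 3
Tile 4: at (2,1), goal (1,0), distance |2-1|+|1-0| = 2
Tile 1: at (2,2), goal (0,0), distance |2-0|+|2-0| = 4
Sum: 3 + 2 + 3 + 1 + 3 + 3 + 2 + 4 = 21

Answer: 21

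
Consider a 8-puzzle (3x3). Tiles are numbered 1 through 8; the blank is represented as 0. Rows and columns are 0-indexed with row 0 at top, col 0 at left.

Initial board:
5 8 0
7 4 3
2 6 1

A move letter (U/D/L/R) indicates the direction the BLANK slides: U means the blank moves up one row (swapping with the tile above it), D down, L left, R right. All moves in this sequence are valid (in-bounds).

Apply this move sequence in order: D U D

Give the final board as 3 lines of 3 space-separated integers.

After move 1 (D):
5 8 3
7 4 0
2 6 1

After move 2 (U):
5 8 0
7 4 3
2 6 1

After move 3 (D):
5 8 3
7 4 0
2 6 1

Answer: 5 8 3
7 4 0
2 6 1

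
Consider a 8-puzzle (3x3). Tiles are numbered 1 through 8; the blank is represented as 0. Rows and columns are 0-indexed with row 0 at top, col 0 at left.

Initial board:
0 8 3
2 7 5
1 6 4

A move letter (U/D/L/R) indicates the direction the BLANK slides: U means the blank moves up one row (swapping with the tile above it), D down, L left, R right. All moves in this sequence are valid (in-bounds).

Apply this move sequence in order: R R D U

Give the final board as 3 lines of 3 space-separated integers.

After move 1 (R):
8 0 3
2 7 5
1 6 4

After move 2 (R):
8 3 0
2 7 5
1 6 4

After move 3 (D):
8 3 5
2 7 0
1 6 4

After move 4 (U):
8 3 0
2 7 5
1 6 4

Answer: 8 3 0
2 7 5
1 6 4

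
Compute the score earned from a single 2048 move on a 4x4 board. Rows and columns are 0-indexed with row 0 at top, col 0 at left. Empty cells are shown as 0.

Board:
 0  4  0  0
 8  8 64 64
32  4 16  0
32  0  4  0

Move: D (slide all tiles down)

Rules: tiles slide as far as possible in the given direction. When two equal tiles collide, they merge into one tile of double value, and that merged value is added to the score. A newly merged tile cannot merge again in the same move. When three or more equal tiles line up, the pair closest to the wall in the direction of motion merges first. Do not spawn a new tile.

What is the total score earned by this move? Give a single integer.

Answer: 64

Derivation:
Slide down:
col 0: [0, 8, 32, 32] -> [0, 0, 8, 64]  score +64 (running 64)
col 1: [4, 8, 4, 0] -> [0, 4, 8, 4]  score +0 (running 64)
col 2: [0, 64, 16, 4] -> [0, 64, 16, 4]  score +0 (running 64)
col 3: [0, 64, 0, 0] -> [0, 0, 0, 64]  score +0 (running 64)
Board after move:
 0  0  0  0
 0  4 64  0
 8  8 16  0
64  4  4 64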